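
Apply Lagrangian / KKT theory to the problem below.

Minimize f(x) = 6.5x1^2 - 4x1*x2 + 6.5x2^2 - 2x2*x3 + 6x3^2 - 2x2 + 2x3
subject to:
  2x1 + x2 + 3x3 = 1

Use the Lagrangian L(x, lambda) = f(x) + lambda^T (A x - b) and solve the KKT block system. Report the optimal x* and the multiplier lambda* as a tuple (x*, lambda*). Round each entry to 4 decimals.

Form the Lagrangian:
  L(x, lambda) = (1/2) x^T Q x + c^T x + lambda^T (A x - b)
Stationarity (grad_x L = 0): Q x + c + A^T lambda = 0.
Primal feasibility: A x = b.

This gives the KKT block system:
  [ Q   A^T ] [ x     ]   [-c ]
  [ A    0  ] [ lambda ] = [ b ]

Solving the linear system:
  x*      = (0.2182, 0.2979, 0.0886)
  lambda* = (-0.8224)
  f(x*)   = 0.2019

x* = (0.2182, 0.2979, 0.0886), lambda* = (-0.8224)


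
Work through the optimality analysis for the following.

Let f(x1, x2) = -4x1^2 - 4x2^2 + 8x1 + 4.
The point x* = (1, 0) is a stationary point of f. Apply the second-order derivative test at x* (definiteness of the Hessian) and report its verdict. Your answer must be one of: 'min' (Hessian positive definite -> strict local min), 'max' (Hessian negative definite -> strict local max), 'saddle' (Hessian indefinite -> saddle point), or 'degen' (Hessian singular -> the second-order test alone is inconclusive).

Compute the Hessian H = grad^2 f:
  H = [[-8, 0], [0, -8]]
Verify stationarity: grad f(x*) = H x* + g = (0, 0).
Eigenvalues of H: -8, -8.
Both eigenvalues < 0, so H is negative definite -> x* is a strict local max.

max


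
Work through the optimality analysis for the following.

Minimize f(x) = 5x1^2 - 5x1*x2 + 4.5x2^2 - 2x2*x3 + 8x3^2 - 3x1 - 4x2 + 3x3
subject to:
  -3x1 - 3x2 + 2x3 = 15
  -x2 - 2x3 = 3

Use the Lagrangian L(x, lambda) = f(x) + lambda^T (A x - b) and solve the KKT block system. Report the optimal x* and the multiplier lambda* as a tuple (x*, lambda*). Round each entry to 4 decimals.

Form the Lagrangian:
  L(x, lambda) = (1/2) x^T Q x + c^T x + lambda^T (A x - b)
Stationarity (grad_x L = 0): Q x + c + A^T lambda = 0.
Primal feasibility: A x = b.

This gives the KKT block system:
  [ Q   A^T ] [ x     ]   [-c ]
  [ A    0  ] [ lambda ] = [ b ]

Solving the linear system:
  x*      = (-2.4289, -2.6783, -0.1608)
  lambda* = (-4.6325, -1.741)
  f(x*)   = 46.1142

x* = (-2.4289, -2.6783, -0.1608), lambda* = (-4.6325, -1.741)


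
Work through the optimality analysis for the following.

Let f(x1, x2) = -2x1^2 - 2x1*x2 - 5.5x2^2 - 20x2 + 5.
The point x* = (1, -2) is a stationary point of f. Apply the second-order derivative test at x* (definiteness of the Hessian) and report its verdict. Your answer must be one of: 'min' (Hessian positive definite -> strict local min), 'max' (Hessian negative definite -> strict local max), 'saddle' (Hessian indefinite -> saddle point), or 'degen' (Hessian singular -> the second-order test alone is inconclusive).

Compute the Hessian H = grad^2 f:
  H = [[-4, -2], [-2, -11]]
Verify stationarity: grad f(x*) = H x* + g = (0, 0).
Eigenvalues of H: -11.5311, -3.4689.
Both eigenvalues < 0, so H is negative definite -> x* is a strict local max.

max


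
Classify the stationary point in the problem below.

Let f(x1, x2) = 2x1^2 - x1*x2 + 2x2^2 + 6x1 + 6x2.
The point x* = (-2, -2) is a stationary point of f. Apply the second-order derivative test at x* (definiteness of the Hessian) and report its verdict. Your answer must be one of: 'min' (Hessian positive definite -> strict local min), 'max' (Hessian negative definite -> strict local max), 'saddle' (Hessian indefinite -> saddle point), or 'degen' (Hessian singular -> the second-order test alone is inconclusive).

Compute the Hessian H = grad^2 f:
  H = [[4, -1], [-1, 4]]
Verify stationarity: grad f(x*) = H x* + g = (0, 0).
Eigenvalues of H: 3, 5.
Both eigenvalues > 0, so H is positive definite -> x* is a strict local min.

min


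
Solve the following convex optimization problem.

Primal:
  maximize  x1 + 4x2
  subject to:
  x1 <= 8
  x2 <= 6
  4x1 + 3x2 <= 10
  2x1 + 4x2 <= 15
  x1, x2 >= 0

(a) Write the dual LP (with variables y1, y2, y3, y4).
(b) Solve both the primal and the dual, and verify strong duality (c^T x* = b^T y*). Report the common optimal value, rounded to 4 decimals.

The standard primal-dual pair for 'max c^T x s.t. A x <= b, x >= 0' is:
  Dual:  min b^T y  s.t.  A^T y >= c,  y >= 0.

So the dual LP is:
  minimize  8y1 + 6y2 + 10y3 + 15y4
  subject to:
    y1 + 4y3 + 2y4 >= 1
    y2 + 3y3 + 4y4 >= 4
    y1, y2, y3, y4 >= 0

Solving the primal: x* = (0, 3.3333).
  primal value c^T x* = 13.3333.
Solving the dual: y* = (0, 0, 1.3333, 0).
  dual value b^T y* = 13.3333.
Strong duality: c^T x* = b^T y*. Confirmed.

13.3333


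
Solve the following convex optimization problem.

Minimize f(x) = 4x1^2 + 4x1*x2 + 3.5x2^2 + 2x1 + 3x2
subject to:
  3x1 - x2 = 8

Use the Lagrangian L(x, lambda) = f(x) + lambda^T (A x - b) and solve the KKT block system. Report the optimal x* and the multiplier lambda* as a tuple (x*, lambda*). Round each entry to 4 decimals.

Form the Lagrangian:
  L(x, lambda) = (1/2) x^T Q x + c^T x + lambda^T (A x - b)
Stationarity (grad_x L = 0): Q x + c + A^T lambda = 0.
Primal feasibility: A x = b.

This gives the KKT block system:
  [ Q   A^T ] [ x     ]   [-c ]
  [ A    0  ] [ lambda ] = [ b ]

Solving the linear system:
  x*      = (1.9895, -2.0316)
  lambda* = (-3.2632)
  f(x*)   = 11.9947

x* = (1.9895, -2.0316), lambda* = (-3.2632)


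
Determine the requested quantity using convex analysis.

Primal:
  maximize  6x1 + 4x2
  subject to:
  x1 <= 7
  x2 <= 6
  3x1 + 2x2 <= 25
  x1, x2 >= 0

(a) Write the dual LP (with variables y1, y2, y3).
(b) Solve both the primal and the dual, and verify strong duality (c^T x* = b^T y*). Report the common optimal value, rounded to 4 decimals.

The standard primal-dual pair for 'max c^T x s.t. A x <= b, x >= 0' is:
  Dual:  min b^T y  s.t.  A^T y >= c,  y >= 0.

So the dual LP is:
  minimize  7y1 + 6y2 + 25y3
  subject to:
    y1 + 3y3 >= 6
    y2 + 2y3 >= 4
    y1, y2, y3 >= 0

Solving the primal: x* = (4.3333, 6).
  primal value c^T x* = 50.
Solving the dual: y* = (0, 0, 2).
  dual value b^T y* = 50.
Strong duality: c^T x* = b^T y*. Confirmed.

50


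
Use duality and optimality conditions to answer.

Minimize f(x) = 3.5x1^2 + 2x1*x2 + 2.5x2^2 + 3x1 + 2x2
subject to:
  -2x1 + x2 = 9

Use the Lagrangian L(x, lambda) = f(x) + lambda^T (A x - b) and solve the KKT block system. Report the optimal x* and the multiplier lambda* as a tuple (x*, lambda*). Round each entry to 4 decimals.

Form the Lagrangian:
  L(x, lambda) = (1/2) x^T Q x + c^T x + lambda^T (A x - b)
Stationarity (grad_x L = 0): Q x + c + A^T lambda = 0.
Primal feasibility: A x = b.

This gives the KKT block system:
  [ Q   A^T ] [ x     ]   [-c ]
  [ A    0  ] [ lambda ] = [ b ]

Solving the linear system:
  x*      = (-3.2857, 2.4286)
  lambda* = (-7.5714)
  f(x*)   = 31.5714

x* = (-3.2857, 2.4286), lambda* = (-7.5714)


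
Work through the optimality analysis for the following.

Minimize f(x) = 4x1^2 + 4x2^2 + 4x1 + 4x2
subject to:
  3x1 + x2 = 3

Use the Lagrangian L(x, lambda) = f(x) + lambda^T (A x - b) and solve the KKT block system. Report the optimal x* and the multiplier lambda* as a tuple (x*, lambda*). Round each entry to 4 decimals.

Form the Lagrangian:
  L(x, lambda) = (1/2) x^T Q x + c^T x + lambda^T (A x - b)
Stationarity (grad_x L = 0): Q x + c + A^T lambda = 0.
Primal feasibility: A x = b.

This gives the KKT block system:
  [ Q   A^T ] [ x     ]   [-c ]
  [ A    0  ] [ lambda ] = [ b ]

Solving the linear system:
  x*      = (1, 0)
  lambda* = (-4)
  f(x*)   = 8

x* = (1, 0), lambda* = (-4)


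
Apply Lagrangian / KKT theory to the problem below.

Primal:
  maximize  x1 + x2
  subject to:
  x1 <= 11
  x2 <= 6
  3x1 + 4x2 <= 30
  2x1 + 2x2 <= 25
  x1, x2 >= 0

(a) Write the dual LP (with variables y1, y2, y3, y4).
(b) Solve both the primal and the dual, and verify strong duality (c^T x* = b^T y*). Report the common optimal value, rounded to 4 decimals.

The standard primal-dual pair for 'max c^T x s.t. A x <= b, x >= 0' is:
  Dual:  min b^T y  s.t.  A^T y >= c,  y >= 0.

So the dual LP is:
  minimize  11y1 + 6y2 + 30y3 + 25y4
  subject to:
    y1 + 3y3 + 2y4 >= 1
    y2 + 4y3 + 2y4 >= 1
    y1, y2, y3, y4 >= 0

Solving the primal: x* = (10, 0).
  primal value c^T x* = 10.
Solving the dual: y* = (0, 0, 0.3333, 0).
  dual value b^T y* = 10.
Strong duality: c^T x* = b^T y*. Confirmed.

10


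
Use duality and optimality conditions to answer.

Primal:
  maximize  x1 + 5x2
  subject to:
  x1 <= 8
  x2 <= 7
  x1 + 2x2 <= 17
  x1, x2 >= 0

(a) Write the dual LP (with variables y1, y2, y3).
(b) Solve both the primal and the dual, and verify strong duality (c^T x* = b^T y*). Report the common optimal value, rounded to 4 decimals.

The standard primal-dual pair for 'max c^T x s.t. A x <= b, x >= 0' is:
  Dual:  min b^T y  s.t.  A^T y >= c,  y >= 0.

So the dual LP is:
  minimize  8y1 + 7y2 + 17y3
  subject to:
    y1 + y3 >= 1
    y2 + 2y3 >= 5
    y1, y2, y3 >= 0

Solving the primal: x* = (3, 7).
  primal value c^T x* = 38.
Solving the dual: y* = (0, 3, 1).
  dual value b^T y* = 38.
Strong duality: c^T x* = b^T y*. Confirmed.

38


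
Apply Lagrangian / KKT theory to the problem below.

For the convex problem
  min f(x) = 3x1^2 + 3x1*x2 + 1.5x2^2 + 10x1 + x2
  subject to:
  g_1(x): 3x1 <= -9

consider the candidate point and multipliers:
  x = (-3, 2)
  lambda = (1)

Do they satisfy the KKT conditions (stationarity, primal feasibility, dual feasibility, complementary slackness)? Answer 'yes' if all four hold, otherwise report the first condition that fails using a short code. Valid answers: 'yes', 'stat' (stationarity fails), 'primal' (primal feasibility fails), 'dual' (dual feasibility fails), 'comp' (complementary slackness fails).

Gradient of f: grad f(x) = Q x + c = (-2, -2)
Constraint values g_i(x) = a_i^T x - b_i:
  g_1((-3, 2)) = 0
Stationarity residual: grad f(x) + sum_i lambda_i a_i = (1, -2)
  -> stationarity FAILS
Primal feasibility (all g_i <= 0): OK
Dual feasibility (all lambda_i >= 0): OK
Complementary slackness (lambda_i * g_i(x) = 0 for all i): OK

Verdict: the first failing condition is stationarity -> stat.

stat


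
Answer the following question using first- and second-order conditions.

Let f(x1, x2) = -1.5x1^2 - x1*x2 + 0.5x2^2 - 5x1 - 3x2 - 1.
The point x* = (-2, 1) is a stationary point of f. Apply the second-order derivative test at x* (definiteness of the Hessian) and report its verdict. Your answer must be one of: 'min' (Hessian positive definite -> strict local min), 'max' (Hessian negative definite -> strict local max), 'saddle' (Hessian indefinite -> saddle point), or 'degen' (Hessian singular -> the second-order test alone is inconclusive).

Compute the Hessian H = grad^2 f:
  H = [[-3, -1], [-1, 1]]
Verify stationarity: grad f(x*) = H x* + g = (0, 0).
Eigenvalues of H: -3.2361, 1.2361.
Eigenvalues have mixed signs, so H is indefinite -> x* is a saddle point.

saddle


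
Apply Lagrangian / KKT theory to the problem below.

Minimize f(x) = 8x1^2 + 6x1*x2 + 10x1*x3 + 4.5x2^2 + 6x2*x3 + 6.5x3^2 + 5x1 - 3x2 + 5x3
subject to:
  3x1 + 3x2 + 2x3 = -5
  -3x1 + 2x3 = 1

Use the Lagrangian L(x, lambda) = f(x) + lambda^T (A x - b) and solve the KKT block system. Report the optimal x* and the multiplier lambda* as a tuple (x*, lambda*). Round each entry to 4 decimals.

Form the Lagrangian:
  L(x, lambda) = (1/2) x^T Q x + c^T x + lambda^T (A x - b)
Stationarity (grad_x L = 0): Q x + c + A^T lambda = 0.
Primal feasibility: A x = b.

This gives the KKT block system:
  [ Q   A^T ] [ x     ]   [-c ]
  [ A    0  ] [ lambda ] = [ b ]

Solving the linear system:
  x*      = (-0.6488, -0.7024, -0.4732)
  lambda* = (5.3512, 0.5756)
  f(x*)   = 11.339

x* = (-0.6488, -0.7024, -0.4732), lambda* = (5.3512, 0.5756)


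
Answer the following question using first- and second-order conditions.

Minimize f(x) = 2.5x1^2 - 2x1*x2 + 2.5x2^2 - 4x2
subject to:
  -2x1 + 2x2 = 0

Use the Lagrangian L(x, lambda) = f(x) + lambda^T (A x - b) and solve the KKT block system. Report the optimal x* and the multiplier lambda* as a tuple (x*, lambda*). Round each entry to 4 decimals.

Form the Lagrangian:
  L(x, lambda) = (1/2) x^T Q x + c^T x + lambda^T (A x - b)
Stationarity (grad_x L = 0): Q x + c + A^T lambda = 0.
Primal feasibility: A x = b.

This gives the KKT block system:
  [ Q   A^T ] [ x     ]   [-c ]
  [ A    0  ] [ lambda ] = [ b ]

Solving the linear system:
  x*      = (0.6667, 0.6667)
  lambda* = (1)
  f(x*)   = -1.3333

x* = (0.6667, 0.6667), lambda* = (1)


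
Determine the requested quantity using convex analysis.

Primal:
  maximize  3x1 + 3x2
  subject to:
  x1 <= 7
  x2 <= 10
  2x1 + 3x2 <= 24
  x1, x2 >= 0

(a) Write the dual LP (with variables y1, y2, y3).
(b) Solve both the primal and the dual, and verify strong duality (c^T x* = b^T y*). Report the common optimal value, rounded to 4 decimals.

The standard primal-dual pair for 'max c^T x s.t. A x <= b, x >= 0' is:
  Dual:  min b^T y  s.t.  A^T y >= c,  y >= 0.

So the dual LP is:
  minimize  7y1 + 10y2 + 24y3
  subject to:
    y1 + 2y3 >= 3
    y2 + 3y3 >= 3
    y1, y2, y3 >= 0

Solving the primal: x* = (7, 3.3333).
  primal value c^T x* = 31.
Solving the dual: y* = (1, 0, 1).
  dual value b^T y* = 31.
Strong duality: c^T x* = b^T y*. Confirmed.

31


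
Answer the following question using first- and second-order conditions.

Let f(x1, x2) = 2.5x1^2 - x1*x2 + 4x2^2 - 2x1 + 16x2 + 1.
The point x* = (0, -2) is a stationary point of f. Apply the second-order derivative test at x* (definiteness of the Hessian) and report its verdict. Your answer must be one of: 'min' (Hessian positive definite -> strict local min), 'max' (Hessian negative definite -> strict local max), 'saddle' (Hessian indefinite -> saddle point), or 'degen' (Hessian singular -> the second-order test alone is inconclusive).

Compute the Hessian H = grad^2 f:
  H = [[5, -1], [-1, 8]]
Verify stationarity: grad f(x*) = H x* + g = (0, 0).
Eigenvalues of H: 4.6972, 8.3028.
Both eigenvalues > 0, so H is positive definite -> x* is a strict local min.

min


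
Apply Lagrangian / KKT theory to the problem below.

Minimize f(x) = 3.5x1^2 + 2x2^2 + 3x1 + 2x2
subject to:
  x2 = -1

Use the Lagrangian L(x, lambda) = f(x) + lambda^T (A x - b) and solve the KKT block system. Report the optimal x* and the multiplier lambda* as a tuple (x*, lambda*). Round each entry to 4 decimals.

Form the Lagrangian:
  L(x, lambda) = (1/2) x^T Q x + c^T x + lambda^T (A x - b)
Stationarity (grad_x L = 0): Q x + c + A^T lambda = 0.
Primal feasibility: A x = b.

This gives the KKT block system:
  [ Q   A^T ] [ x     ]   [-c ]
  [ A    0  ] [ lambda ] = [ b ]

Solving the linear system:
  x*      = (-0.4286, -1)
  lambda* = (2)
  f(x*)   = -0.6429

x* = (-0.4286, -1), lambda* = (2)


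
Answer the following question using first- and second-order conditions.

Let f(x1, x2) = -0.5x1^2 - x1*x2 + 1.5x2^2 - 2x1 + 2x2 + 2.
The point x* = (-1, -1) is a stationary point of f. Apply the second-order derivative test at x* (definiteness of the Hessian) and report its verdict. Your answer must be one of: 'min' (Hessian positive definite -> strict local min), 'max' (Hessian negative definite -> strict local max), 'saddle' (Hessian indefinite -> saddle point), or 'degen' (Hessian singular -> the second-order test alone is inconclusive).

Compute the Hessian H = grad^2 f:
  H = [[-1, -1], [-1, 3]]
Verify stationarity: grad f(x*) = H x* + g = (0, 0).
Eigenvalues of H: -1.2361, 3.2361.
Eigenvalues have mixed signs, so H is indefinite -> x* is a saddle point.

saddle


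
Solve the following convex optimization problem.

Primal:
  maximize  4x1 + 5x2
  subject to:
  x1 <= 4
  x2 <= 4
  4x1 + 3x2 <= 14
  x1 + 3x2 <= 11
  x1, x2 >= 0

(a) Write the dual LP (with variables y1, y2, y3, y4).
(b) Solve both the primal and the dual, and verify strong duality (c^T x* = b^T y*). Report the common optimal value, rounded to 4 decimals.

The standard primal-dual pair for 'max c^T x s.t. A x <= b, x >= 0' is:
  Dual:  min b^T y  s.t.  A^T y >= c,  y >= 0.

So the dual LP is:
  minimize  4y1 + 4y2 + 14y3 + 11y4
  subject to:
    y1 + 4y3 + y4 >= 4
    y2 + 3y3 + 3y4 >= 5
    y1, y2, y3, y4 >= 0

Solving the primal: x* = (1, 3.3333).
  primal value c^T x* = 20.6667.
Solving the dual: y* = (0, 0, 0.7778, 0.8889).
  dual value b^T y* = 20.6667.
Strong duality: c^T x* = b^T y*. Confirmed.

20.6667


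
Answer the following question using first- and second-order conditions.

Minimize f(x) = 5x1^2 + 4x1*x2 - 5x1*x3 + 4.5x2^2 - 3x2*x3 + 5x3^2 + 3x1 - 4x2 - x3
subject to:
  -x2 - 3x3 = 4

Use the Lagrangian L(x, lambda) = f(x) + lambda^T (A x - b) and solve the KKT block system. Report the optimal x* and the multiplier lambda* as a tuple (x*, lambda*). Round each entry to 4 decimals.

Form the Lagrangian:
  L(x, lambda) = (1/2) x^T Q x + c^T x + lambda^T (A x - b)
Stationarity (grad_x L = 0): Q x + c + A^T lambda = 0.
Primal feasibility: A x = b.

This gives the KKT block system:
  [ Q   A^T ] [ x     ]   [-c ]
  [ A    0  ] [ lambda ] = [ b ]

Solving the linear system:
  x*      = (-1.0112, 0.0787, -1.3596)
  lambda* = (-3.2584)
  f(x*)   = 5.5225

x* = (-1.0112, 0.0787, -1.3596), lambda* = (-3.2584)


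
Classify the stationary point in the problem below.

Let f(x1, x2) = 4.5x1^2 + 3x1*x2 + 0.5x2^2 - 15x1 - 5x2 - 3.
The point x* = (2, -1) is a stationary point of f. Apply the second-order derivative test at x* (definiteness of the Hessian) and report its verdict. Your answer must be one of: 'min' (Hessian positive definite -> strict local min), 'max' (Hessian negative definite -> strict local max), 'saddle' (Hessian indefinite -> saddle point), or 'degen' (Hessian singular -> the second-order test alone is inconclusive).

Compute the Hessian H = grad^2 f:
  H = [[9, 3], [3, 1]]
Verify stationarity: grad f(x*) = H x* + g = (0, 0).
Eigenvalues of H: 0, 10.
H has a zero eigenvalue (singular; positive semidefinite but not definite), so H is neither positive definite, negative definite, nor indefinite. The second-order test alone is inconclusive -> degen.
(Indeed, f is constant along the null direction of H through x*, so x* is not a strict local extremum.)

degen


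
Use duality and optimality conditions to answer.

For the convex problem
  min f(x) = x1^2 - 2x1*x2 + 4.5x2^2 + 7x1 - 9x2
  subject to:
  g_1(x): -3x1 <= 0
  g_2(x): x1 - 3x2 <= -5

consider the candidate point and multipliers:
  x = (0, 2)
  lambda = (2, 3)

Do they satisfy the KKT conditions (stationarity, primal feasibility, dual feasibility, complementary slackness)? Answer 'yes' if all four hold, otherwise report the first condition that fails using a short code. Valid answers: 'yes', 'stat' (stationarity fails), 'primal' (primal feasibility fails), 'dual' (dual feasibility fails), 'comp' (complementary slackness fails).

Gradient of f: grad f(x) = Q x + c = (3, 9)
Constraint values g_i(x) = a_i^T x - b_i:
  g_1((0, 2)) = 0
  g_2((0, 2)) = -1
Stationarity residual: grad f(x) + sum_i lambda_i a_i = (0, 0)
  -> stationarity OK
Primal feasibility (all g_i <= 0): OK
Dual feasibility (all lambda_i >= 0): OK
Complementary slackness (lambda_i * g_i(x) = 0 for all i): FAILS

Verdict: the first failing condition is complementary_slackness -> comp.

comp


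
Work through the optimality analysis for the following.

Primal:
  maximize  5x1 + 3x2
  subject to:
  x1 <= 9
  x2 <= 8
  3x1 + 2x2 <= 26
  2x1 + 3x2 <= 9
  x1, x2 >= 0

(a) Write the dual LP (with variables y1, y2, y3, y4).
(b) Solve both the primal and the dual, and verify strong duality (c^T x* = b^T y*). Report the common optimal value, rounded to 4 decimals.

The standard primal-dual pair for 'max c^T x s.t. A x <= b, x >= 0' is:
  Dual:  min b^T y  s.t.  A^T y >= c,  y >= 0.

So the dual LP is:
  minimize  9y1 + 8y2 + 26y3 + 9y4
  subject to:
    y1 + 3y3 + 2y4 >= 5
    y2 + 2y3 + 3y4 >= 3
    y1, y2, y3, y4 >= 0

Solving the primal: x* = (4.5, 0).
  primal value c^T x* = 22.5.
Solving the dual: y* = (0, 0, 0, 2.5).
  dual value b^T y* = 22.5.
Strong duality: c^T x* = b^T y*. Confirmed.

22.5


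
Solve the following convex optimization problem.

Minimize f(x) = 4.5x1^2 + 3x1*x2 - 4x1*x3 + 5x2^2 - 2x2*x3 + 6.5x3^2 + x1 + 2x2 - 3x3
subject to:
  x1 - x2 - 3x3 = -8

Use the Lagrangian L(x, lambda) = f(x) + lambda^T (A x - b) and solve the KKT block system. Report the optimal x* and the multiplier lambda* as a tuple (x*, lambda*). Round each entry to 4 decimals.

Form the Lagrangian:
  L(x, lambda) = (1/2) x^T Q x + c^T x + lambda^T (A x - b)
Stationarity (grad_x L = 0): Q x + c + A^T lambda = 0.
Primal feasibility: A x = b.

This gives the KKT block system:
  [ Q   A^T ] [ x     ]   [-c ]
  [ A    0  ] [ lambda ] = [ b ]

Solving the linear system:
  x*      = (-0.4471, 1.1647, 2.1294)
  lambda* = (8.0471)
  f(x*)   = 29.9353

x* = (-0.4471, 1.1647, 2.1294), lambda* = (8.0471)


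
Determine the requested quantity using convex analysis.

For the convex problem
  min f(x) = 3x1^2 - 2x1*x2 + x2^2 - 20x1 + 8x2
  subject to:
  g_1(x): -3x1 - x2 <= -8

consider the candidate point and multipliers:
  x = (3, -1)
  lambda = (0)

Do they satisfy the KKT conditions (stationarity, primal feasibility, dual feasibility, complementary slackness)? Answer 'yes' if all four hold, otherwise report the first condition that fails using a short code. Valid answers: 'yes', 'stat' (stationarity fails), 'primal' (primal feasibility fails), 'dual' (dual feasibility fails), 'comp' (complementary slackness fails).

Gradient of f: grad f(x) = Q x + c = (0, 0)
Constraint values g_i(x) = a_i^T x - b_i:
  g_1((3, -1)) = 0
Stationarity residual: grad f(x) + sum_i lambda_i a_i = (0, 0)
  -> stationarity OK
Primal feasibility (all g_i <= 0): OK
Dual feasibility (all lambda_i >= 0): OK
Complementary slackness (lambda_i * g_i(x) = 0 for all i): OK

Verdict: yes, KKT holds.

yes


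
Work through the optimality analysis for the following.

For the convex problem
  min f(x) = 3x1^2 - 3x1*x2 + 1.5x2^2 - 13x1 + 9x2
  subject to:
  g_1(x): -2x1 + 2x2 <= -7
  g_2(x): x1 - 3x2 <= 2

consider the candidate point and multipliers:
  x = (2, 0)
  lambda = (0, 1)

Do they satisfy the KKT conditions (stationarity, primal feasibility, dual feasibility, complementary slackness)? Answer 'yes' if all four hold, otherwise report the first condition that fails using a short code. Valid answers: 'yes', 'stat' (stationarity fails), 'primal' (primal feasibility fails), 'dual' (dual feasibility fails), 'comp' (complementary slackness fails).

Gradient of f: grad f(x) = Q x + c = (-1, 3)
Constraint values g_i(x) = a_i^T x - b_i:
  g_1((2, 0)) = 3
  g_2((2, 0)) = 0
Stationarity residual: grad f(x) + sum_i lambda_i a_i = (0, 0)
  -> stationarity OK
Primal feasibility (all g_i <= 0): FAILS
Dual feasibility (all lambda_i >= 0): OK
Complementary slackness (lambda_i * g_i(x) = 0 for all i): OK

Verdict: the first failing condition is primal_feasibility -> primal.

primal


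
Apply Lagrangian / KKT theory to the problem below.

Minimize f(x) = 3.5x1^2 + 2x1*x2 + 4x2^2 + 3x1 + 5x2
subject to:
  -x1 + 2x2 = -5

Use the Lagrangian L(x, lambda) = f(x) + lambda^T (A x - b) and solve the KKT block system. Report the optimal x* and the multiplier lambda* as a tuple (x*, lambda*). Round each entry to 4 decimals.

Form the Lagrangian:
  L(x, lambda) = (1/2) x^T Q x + c^T x + lambda^T (A x - b)
Stationarity (grad_x L = 0): Q x + c + A^T lambda = 0.
Primal feasibility: A x = b.

This gives the KKT block system:
  [ Q   A^T ] [ x     ]   [-c ]
  [ A    0  ] [ lambda ] = [ b ]

Solving the linear system:
  x*      = (0.8636, -2.0682)
  lambda* = (4.9091)
  f(x*)   = 8.3977

x* = (0.8636, -2.0682), lambda* = (4.9091)


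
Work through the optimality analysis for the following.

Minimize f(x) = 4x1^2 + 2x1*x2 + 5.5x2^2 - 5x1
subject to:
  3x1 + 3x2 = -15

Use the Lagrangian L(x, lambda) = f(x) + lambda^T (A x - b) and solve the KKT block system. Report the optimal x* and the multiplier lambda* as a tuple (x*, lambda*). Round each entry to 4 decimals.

Form the Lagrangian:
  L(x, lambda) = (1/2) x^T Q x + c^T x + lambda^T (A x - b)
Stationarity (grad_x L = 0): Q x + c + A^T lambda = 0.
Primal feasibility: A x = b.

This gives the KKT block system:
  [ Q   A^T ] [ x     ]   [-c ]
  [ A    0  ] [ lambda ] = [ b ]

Solving the linear system:
  x*      = (-2.6667, -2.3333)
  lambda* = (10.3333)
  f(x*)   = 84.1667

x* = (-2.6667, -2.3333), lambda* = (10.3333)


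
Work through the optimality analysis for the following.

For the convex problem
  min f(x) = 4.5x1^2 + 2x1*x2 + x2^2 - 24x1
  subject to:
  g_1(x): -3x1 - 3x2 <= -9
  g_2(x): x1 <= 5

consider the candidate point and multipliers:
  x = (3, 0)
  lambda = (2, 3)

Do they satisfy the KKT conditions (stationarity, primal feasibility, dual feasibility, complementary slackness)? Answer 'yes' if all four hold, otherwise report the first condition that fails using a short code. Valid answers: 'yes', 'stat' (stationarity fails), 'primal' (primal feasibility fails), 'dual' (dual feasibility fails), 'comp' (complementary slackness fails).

Gradient of f: grad f(x) = Q x + c = (3, 6)
Constraint values g_i(x) = a_i^T x - b_i:
  g_1((3, 0)) = 0
  g_2((3, 0)) = -2
Stationarity residual: grad f(x) + sum_i lambda_i a_i = (0, 0)
  -> stationarity OK
Primal feasibility (all g_i <= 0): OK
Dual feasibility (all lambda_i >= 0): OK
Complementary slackness (lambda_i * g_i(x) = 0 for all i): FAILS

Verdict: the first failing condition is complementary_slackness -> comp.

comp


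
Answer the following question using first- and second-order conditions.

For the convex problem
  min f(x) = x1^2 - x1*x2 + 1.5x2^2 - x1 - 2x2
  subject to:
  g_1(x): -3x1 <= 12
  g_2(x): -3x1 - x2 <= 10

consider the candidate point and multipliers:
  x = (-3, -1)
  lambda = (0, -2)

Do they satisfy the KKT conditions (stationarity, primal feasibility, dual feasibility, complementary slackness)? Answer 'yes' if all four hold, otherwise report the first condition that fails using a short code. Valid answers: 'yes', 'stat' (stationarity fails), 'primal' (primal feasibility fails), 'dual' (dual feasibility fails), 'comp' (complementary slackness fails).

Gradient of f: grad f(x) = Q x + c = (-6, -2)
Constraint values g_i(x) = a_i^T x - b_i:
  g_1((-3, -1)) = -3
  g_2((-3, -1)) = 0
Stationarity residual: grad f(x) + sum_i lambda_i a_i = (0, 0)
  -> stationarity OK
Primal feasibility (all g_i <= 0): OK
Dual feasibility (all lambda_i >= 0): FAILS
Complementary slackness (lambda_i * g_i(x) = 0 for all i): OK

Verdict: the first failing condition is dual_feasibility -> dual.

dual


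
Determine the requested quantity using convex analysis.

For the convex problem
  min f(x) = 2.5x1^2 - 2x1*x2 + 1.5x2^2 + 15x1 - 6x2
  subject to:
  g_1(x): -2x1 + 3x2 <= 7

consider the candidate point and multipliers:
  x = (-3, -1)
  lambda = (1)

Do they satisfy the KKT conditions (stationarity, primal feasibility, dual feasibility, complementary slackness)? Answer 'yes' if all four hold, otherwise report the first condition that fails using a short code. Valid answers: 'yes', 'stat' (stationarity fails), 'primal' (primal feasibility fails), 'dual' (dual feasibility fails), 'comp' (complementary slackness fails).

Gradient of f: grad f(x) = Q x + c = (2, -3)
Constraint values g_i(x) = a_i^T x - b_i:
  g_1((-3, -1)) = -4
Stationarity residual: grad f(x) + sum_i lambda_i a_i = (0, 0)
  -> stationarity OK
Primal feasibility (all g_i <= 0): OK
Dual feasibility (all lambda_i >= 0): OK
Complementary slackness (lambda_i * g_i(x) = 0 for all i): FAILS

Verdict: the first failing condition is complementary_slackness -> comp.

comp


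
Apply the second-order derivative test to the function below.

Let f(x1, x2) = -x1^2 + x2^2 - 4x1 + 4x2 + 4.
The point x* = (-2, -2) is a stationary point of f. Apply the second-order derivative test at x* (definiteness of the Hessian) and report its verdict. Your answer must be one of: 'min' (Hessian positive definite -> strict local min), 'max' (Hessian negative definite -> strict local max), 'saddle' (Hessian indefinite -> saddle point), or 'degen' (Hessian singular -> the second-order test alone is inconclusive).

Compute the Hessian H = grad^2 f:
  H = [[-2, 0], [0, 2]]
Verify stationarity: grad f(x*) = H x* + g = (0, 0).
Eigenvalues of H: -2, 2.
Eigenvalues have mixed signs, so H is indefinite -> x* is a saddle point.

saddle


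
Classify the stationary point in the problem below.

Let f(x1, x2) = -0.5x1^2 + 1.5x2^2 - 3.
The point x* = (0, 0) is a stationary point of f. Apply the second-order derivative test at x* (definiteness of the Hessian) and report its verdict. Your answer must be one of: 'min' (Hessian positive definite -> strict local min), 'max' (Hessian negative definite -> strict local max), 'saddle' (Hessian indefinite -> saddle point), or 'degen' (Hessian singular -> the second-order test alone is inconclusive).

Compute the Hessian H = grad^2 f:
  H = [[-1, 0], [0, 3]]
Verify stationarity: grad f(x*) = H x* + g = (0, 0).
Eigenvalues of H: -1, 3.
Eigenvalues have mixed signs, so H is indefinite -> x* is a saddle point.

saddle


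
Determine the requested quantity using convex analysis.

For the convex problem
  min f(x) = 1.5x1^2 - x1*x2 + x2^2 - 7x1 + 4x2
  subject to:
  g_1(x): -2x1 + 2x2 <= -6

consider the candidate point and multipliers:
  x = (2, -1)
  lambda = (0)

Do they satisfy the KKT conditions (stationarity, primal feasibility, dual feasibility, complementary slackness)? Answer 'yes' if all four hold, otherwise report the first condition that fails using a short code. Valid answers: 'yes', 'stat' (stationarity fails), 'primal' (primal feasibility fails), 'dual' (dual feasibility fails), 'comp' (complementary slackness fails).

Gradient of f: grad f(x) = Q x + c = (0, 0)
Constraint values g_i(x) = a_i^T x - b_i:
  g_1((2, -1)) = 0
Stationarity residual: grad f(x) + sum_i lambda_i a_i = (0, 0)
  -> stationarity OK
Primal feasibility (all g_i <= 0): OK
Dual feasibility (all lambda_i >= 0): OK
Complementary slackness (lambda_i * g_i(x) = 0 for all i): OK

Verdict: yes, KKT holds.

yes


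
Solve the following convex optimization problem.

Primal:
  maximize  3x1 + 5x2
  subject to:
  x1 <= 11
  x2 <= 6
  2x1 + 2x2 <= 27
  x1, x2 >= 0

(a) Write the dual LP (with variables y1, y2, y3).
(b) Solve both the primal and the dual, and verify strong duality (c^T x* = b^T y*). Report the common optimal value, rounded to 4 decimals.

The standard primal-dual pair for 'max c^T x s.t. A x <= b, x >= 0' is:
  Dual:  min b^T y  s.t.  A^T y >= c,  y >= 0.

So the dual LP is:
  minimize  11y1 + 6y2 + 27y3
  subject to:
    y1 + 2y3 >= 3
    y2 + 2y3 >= 5
    y1, y2, y3 >= 0

Solving the primal: x* = (7.5, 6).
  primal value c^T x* = 52.5.
Solving the dual: y* = (0, 2, 1.5).
  dual value b^T y* = 52.5.
Strong duality: c^T x* = b^T y*. Confirmed.

52.5


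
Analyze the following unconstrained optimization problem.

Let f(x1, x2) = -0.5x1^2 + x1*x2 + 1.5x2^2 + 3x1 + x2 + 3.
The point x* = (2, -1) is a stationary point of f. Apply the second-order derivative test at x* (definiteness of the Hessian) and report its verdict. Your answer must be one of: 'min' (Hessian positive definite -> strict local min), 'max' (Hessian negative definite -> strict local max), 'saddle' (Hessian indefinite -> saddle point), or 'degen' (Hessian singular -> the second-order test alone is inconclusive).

Compute the Hessian H = grad^2 f:
  H = [[-1, 1], [1, 3]]
Verify stationarity: grad f(x*) = H x* + g = (0, 0).
Eigenvalues of H: -1.2361, 3.2361.
Eigenvalues have mixed signs, so H is indefinite -> x* is a saddle point.

saddle


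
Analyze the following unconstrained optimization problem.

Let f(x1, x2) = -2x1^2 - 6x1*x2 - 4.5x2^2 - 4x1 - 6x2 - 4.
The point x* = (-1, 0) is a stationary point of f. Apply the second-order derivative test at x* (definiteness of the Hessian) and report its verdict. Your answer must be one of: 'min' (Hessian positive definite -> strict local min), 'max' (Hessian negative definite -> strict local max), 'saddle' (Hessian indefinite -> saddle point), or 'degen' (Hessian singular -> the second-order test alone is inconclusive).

Compute the Hessian H = grad^2 f:
  H = [[-4, -6], [-6, -9]]
Verify stationarity: grad f(x*) = H x* + g = (0, 0).
Eigenvalues of H: -13, 0.
H has a zero eigenvalue (singular; negative semidefinite but not definite), so H is neither positive definite, negative definite, nor indefinite. The second-order test alone is inconclusive -> degen.
(Indeed, f is constant along the null direction of H through x*, so x* is not a strict local extremum.)

degen


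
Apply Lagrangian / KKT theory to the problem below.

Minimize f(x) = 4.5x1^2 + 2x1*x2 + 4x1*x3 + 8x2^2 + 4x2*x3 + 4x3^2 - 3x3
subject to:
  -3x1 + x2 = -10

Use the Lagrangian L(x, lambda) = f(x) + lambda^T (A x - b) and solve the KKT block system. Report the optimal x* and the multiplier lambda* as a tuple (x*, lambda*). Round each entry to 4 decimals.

Form the Lagrangian:
  L(x, lambda) = (1/2) x^T Q x + c^T x + lambda^T (A x - b)
Stationarity (grad_x L = 0): Q x + c + A^T lambda = 0.
Primal feasibility: A x = b.

This gives the KKT block system:
  [ Q   A^T ] [ x     ]   [-c ]
  [ A    0  ] [ lambda ] = [ b ]

Solving the linear system:
  x*      = (3.1128, -0.6617, -0.8506)
  lambda* = (7.7632)
  f(x*)   = 40.0916

x* = (3.1128, -0.6617, -0.8506), lambda* = (7.7632)


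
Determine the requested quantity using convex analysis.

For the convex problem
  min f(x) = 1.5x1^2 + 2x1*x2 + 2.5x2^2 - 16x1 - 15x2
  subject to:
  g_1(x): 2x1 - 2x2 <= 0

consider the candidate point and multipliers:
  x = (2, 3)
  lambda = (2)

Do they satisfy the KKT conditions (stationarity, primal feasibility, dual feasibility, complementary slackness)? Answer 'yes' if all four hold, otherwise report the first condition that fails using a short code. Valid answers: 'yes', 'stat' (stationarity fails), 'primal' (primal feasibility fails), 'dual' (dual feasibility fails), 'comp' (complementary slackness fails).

Gradient of f: grad f(x) = Q x + c = (-4, 4)
Constraint values g_i(x) = a_i^T x - b_i:
  g_1((2, 3)) = -2
Stationarity residual: grad f(x) + sum_i lambda_i a_i = (0, 0)
  -> stationarity OK
Primal feasibility (all g_i <= 0): OK
Dual feasibility (all lambda_i >= 0): OK
Complementary slackness (lambda_i * g_i(x) = 0 for all i): FAILS

Verdict: the first failing condition is complementary_slackness -> comp.

comp


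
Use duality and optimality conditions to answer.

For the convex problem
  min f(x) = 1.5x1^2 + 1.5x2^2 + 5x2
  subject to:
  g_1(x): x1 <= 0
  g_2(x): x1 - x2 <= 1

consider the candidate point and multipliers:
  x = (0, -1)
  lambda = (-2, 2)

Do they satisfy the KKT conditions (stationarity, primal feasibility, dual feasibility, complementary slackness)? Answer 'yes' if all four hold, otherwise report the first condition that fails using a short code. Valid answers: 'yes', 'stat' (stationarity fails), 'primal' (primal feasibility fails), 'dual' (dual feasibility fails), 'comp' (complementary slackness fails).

Gradient of f: grad f(x) = Q x + c = (0, 2)
Constraint values g_i(x) = a_i^T x - b_i:
  g_1((0, -1)) = 0
  g_2((0, -1)) = 0
Stationarity residual: grad f(x) + sum_i lambda_i a_i = (0, 0)
  -> stationarity OK
Primal feasibility (all g_i <= 0): OK
Dual feasibility (all lambda_i >= 0): FAILS
Complementary slackness (lambda_i * g_i(x) = 0 for all i): OK

Verdict: the first failing condition is dual_feasibility -> dual.

dual


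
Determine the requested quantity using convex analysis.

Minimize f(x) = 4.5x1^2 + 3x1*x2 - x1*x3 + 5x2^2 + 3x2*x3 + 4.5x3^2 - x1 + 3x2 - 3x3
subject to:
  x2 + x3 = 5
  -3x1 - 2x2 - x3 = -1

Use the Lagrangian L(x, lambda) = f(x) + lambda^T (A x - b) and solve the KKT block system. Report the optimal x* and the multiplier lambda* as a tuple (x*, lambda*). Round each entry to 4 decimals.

Form the Lagrangian:
  L(x, lambda) = (1/2) x^T Q x + c^T x + lambda^T (A x - b)
Stationarity (grad_x L = 0): Q x + c + A^T lambda = 0.
Primal feasibility: A x = b.

This gives the KKT block system:
  [ Q   A^T ] [ x     ]   [-c ]
  [ A    0  ] [ lambda ] = [ b ]

Solving the linear system:
  x*      = (-2.0196, 2.0588, 2.9412)
  lambda* = (-36.9804, -5.3137)
  f(x*)   = 89.4804

x* = (-2.0196, 2.0588, 2.9412), lambda* = (-36.9804, -5.3137)


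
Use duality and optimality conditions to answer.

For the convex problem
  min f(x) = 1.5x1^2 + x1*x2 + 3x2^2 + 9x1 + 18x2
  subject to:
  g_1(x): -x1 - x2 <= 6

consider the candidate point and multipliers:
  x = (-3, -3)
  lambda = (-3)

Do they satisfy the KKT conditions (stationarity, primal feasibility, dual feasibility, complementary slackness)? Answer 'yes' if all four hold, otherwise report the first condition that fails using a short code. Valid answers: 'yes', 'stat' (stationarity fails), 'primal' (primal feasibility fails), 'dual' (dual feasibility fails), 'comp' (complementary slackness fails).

Gradient of f: grad f(x) = Q x + c = (-3, -3)
Constraint values g_i(x) = a_i^T x - b_i:
  g_1((-3, -3)) = 0
Stationarity residual: grad f(x) + sum_i lambda_i a_i = (0, 0)
  -> stationarity OK
Primal feasibility (all g_i <= 0): OK
Dual feasibility (all lambda_i >= 0): FAILS
Complementary slackness (lambda_i * g_i(x) = 0 for all i): OK

Verdict: the first failing condition is dual_feasibility -> dual.

dual


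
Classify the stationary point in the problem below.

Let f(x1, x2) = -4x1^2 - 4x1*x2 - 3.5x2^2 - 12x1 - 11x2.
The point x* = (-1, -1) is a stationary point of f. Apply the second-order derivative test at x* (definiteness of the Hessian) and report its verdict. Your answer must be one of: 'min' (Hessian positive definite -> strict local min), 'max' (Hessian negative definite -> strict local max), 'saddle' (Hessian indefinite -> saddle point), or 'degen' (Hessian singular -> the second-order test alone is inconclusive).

Compute the Hessian H = grad^2 f:
  H = [[-8, -4], [-4, -7]]
Verify stationarity: grad f(x*) = H x* + g = (0, 0).
Eigenvalues of H: -11.5311, -3.4689.
Both eigenvalues < 0, so H is negative definite -> x* is a strict local max.

max


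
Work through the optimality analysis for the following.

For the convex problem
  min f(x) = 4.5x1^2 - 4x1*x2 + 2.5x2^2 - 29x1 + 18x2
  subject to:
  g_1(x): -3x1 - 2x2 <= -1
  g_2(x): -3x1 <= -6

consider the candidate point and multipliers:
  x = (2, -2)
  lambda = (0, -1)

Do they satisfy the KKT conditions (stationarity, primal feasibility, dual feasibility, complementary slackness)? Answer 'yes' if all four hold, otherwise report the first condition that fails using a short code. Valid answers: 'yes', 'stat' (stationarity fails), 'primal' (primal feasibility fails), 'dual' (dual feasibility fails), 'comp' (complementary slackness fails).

Gradient of f: grad f(x) = Q x + c = (-3, 0)
Constraint values g_i(x) = a_i^T x - b_i:
  g_1((2, -2)) = -1
  g_2((2, -2)) = 0
Stationarity residual: grad f(x) + sum_i lambda_i a_i = (0, 0)
  -> stationarity OK
Primal feasibility (all g_i <= 0): OK
Dual feasibility (all lambda_i >= 0): FAILS
Complementary slackness (lambda_i * g_i(x) = 0 for all i): OK

Verdict: the first failing condition is dual_feasibility -> dual.

dual


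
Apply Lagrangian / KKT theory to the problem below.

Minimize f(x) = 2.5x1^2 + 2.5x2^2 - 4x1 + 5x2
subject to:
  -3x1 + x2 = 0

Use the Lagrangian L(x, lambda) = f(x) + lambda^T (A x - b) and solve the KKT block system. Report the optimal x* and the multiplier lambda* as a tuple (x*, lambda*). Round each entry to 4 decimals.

Form the Lagrangian:
  L(x, lambda) = (1/2) x^T Q x + c^T x + lambda^T (A x - b)
Stationarity (grad_x L = 0): Q x + c + A^T lambda = 0.
Primal feasibility: A x = b.

This gives the KKT block system:
  [ Q   A^T ] [ x     ]   [-c ]
  [ A    0  ] [ lambda ] = [ b ]

Solving the linear system:
  x*      = (-0.22, -0.66)
  lambda* = (-1.7)
  f(x*)   = -1.21

x* = (-0.22, -0.66), lambda* = (-1.7)


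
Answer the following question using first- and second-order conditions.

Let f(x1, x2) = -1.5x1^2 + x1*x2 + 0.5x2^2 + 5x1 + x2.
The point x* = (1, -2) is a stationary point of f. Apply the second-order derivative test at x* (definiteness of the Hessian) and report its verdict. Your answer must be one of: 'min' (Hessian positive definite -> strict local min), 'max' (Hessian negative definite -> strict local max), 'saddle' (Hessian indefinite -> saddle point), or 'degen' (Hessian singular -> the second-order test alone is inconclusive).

Compute the Hessian H = grad^2 f:
  H = [[-3, 1], [1, 1]]
Verify stationarity: grad f(x*) = H x* + g = (0, 0).
Eigenvalues of H: -3.2361, 1.2361.
Eigenvalues have mixed signs, so H is indefinite -> x* is a saddle point.

saddle
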